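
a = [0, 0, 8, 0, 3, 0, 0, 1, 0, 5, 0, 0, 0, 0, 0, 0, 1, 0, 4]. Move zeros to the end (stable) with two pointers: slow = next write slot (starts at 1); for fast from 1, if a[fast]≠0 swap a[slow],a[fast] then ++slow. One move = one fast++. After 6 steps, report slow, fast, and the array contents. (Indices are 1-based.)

slow=3, fast=7, a=[8, 3, 0, 0, 0, 0, 0, 1, 0, 5, 0, 0, 0, 0, 0, 0, 1, 0, 4]

(s=1,f=1) a[fast]=0 → fast++
(s=1,f=2) a[fast]=0 → fast++
(s=1,f=3) a[fast]=8≠0 swap→a[1]=8 → slow++,fast++
(s=2,f=4) a[fast]=0 → fast++
(s=2,f=5) a[fast]=3≠0 swap→a[2]=3 → slow++,fast++
(s=3,f=6) a[fast]=0 → fast++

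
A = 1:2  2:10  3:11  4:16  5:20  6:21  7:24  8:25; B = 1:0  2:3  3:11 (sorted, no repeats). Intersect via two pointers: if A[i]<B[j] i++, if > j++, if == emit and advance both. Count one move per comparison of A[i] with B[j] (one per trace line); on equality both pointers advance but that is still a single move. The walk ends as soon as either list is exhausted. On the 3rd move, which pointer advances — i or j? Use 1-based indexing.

[i=1,j=1] 2>0 → j++
[i=1,j=2] 2<3 → i++
[i=2,j=2] 10>3 → j++

j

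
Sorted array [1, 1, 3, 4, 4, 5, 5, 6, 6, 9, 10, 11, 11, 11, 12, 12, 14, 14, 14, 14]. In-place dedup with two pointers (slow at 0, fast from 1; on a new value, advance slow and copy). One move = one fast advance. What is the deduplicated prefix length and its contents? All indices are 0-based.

slow=0 fast=1: a[fast]=1=a[slow] dup, fast++
slow=0 fast=2: a[fast]=3≠a[slow]=1 write a[1]=3, slow++,fast++
slow=1 fast=3: a[fast]=4≠a[slow]=3 write a[2]=4, slow++,fast++
slow=2 fast=4: a[fast]=4=a[slow] dup, fast++
slow=2 fast=5: a[fast]=5≠a[slow]=4 write a[3]=5, slow++,fast++
slow=3 fast=6: a[fast]=5=a[slow] dup, fast++
slow=3 fast=7: a[fast]=6≠a[slow]=5 write a[4]=6, slow++,fast++
slow=4 fast=8: a[fast]=6=a[slow] dup, fast++
slow=4 fast=9: a[fast]=9≠a[slow]=6 write a[5]=9, slow++,fast++
slow=5 fast=10: a[fast]=10≠a[slow]=9 write a[6]=10, slow++,fast++
slow=6 fast=11: a[fast]=11≠a[slow]=10 write a[7]=11, slow++,fast++
slow=7 fast=12: a[fast]=11=a[slow] dup, fast++
slow=7 fast=13: a[fast]=11=a[slow] dup, fast++
slow=7 fast=14: a[fast]=12≠a[slow]=11 write a[8]=12, slow++,fast++
slow=8 fast=15: a[fast]=12=a[slow] dup, fast++
slow=8 fast=16: a[fast]=14≠a[slow]=12 write a[9]=14, slow++,fast++
slow=9 fast=17: a[fast]=14=a[slow] dup, fast++
slow=9 fast=18: a[fast]=14=a[slow] dup, fast++
slow=9 fast=19: a[fast]=14=a[slow] dup, fast++

length 10; prefix = [1, 3, 4, 5, 6, 9, 10, 11, 12, 14]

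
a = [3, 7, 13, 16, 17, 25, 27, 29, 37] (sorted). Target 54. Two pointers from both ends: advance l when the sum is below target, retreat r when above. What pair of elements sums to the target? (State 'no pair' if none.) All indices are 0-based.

(17, 37)

l=0 r=8: 3+37=40 <54, l++
l=1 r=8: 7+37=44 <54, l++
l=2 r=8: 13+37=50 <54, l++
l=3 r=8: 16+37=53 <54, l++
l=4 r=8: 17+37=54, found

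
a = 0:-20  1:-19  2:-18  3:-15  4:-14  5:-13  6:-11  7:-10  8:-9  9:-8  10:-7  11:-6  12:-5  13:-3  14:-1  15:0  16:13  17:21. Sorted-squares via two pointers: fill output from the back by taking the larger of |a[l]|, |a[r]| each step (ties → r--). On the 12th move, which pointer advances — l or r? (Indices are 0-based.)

[0,17] |-20|<=|21| out[17]=441 → r--
[0,16] |-20|>|13| out[16]=400 → l++
[1,16] |-19|>|13| out[15]=361 → l++
[2,16] |-18|>|13| out[14]=324 → l++
[3,16] |-15|>|13| out[13]=225 → l++
[4,16] |-14|>|13| out[12]=196 → l++
[5,16] |-13|<=|13| out[11]=169 → r--
[5,15] |-13|>|0| out[10]=169 → l++
[6,15] |-11|>|0| out[9]=121 → l++
[7,15] |-10|>|0| out[8]=100 → l++
[8,15] |-9|>|0| out[7]=81 → l++
[9,15] |-8|>|0| out[6]=64 → l++

l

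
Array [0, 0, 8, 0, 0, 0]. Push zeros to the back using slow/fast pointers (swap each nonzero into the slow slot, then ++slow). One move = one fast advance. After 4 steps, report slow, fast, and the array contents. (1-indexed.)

slow=2, fast=5, a=[8, 0, 0, 0, 0, 0]

slow=1 fast=1: a[fast]=0, fast++
slow=1 fast=2: a[fast]=0, fast++
slow=1 fast=3: a[fast]=8≠0 swap→a[1]=8, slow++,fast++
slow=2 fast=4: a[fast]=0, fast++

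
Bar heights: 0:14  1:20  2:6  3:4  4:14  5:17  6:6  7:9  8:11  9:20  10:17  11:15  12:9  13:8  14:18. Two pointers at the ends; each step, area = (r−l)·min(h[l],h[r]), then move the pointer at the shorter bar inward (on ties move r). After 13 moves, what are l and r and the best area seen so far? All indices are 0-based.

l=0 r=14: min(14,18)*14=196 best=196 *, l++
l=1 r=14: min(20,18)*13=234 best=234 *, r--
l=1 r=13: min(20,8)*12=96 best=234, r--
l=1 r=12: min(20,9)*11=99 best=234, r--
l=1 r=11: min(20,15)*10=150 best=234, r--
l=1 r=10: min(20,17)*9=153 best=234, r--
l=1 r=9: min(20,20)*8=160 best=234, r--
l=1 r=8: min(20,11)*7=77 best=234, r--
l=1 r=7: min(20,9)*6=54 best=234, r--
l=1 r=6: min(20,6)*5=30 best=234, r--
l=1 r=5: min(20,17)*4=68 best=234, r--
l=1 r=4: min(20,14)*3=42 best=234, r--
l=1 r=3: min(20,4)*2=8 best=234, r--

l=1, r=2, best area=234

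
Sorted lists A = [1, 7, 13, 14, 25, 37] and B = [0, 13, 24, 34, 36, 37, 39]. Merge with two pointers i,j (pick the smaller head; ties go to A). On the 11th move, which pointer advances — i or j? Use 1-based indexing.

i

[i=1,j=1] A[i]=1>B[j]=0 take 0 → j++
[i=1,j=2] A[i]=1<=B[j]=13 take 1 → i++
[i=2,j=2] A[i]=7<=B[j]=13 take 7 → i++
[i=3,j=2] A[i]=13<=B[j]=13 take 13 → i++
[i=4,j=2] A[i]=14>B[j]=13 take 13 → j++
[i=4,j=3] A[i]=14<=B[j]=24 take 14 → i++
[i=5,j=3] A[i]=25>B[j]=24 take 24 → j++
[i=5,j=4] A[i]=25<=B[j]=34 take 25 → i++
[i=6,j=4] A[i]=37>B[j]=34 take 34 → j++
[i=6,j=5] A[i]=37>B[j]=36 take 36 → j++
[i=6,j=6] A[i]=37<=B[j]=37 take 37 → i++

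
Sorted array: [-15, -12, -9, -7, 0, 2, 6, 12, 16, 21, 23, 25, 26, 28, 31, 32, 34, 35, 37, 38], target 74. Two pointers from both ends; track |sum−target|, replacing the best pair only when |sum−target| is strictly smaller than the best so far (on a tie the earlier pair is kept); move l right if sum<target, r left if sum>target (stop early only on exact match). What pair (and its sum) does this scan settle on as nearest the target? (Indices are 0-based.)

[0,19] -15+38=23 d=51 * → l++
[1,19] -12+38=26 d=48 * → l++
[2,19] -9+38=29 d=45 * → l++
[3,19] -7+38=31 d=43 * → l++
[4,19] 0+38=38 d=36 * → l++
[5,19] 2+38=40 d=34 * → l++
[6,19] 6+38=44 d=30 * → l++
[7,19] 12+38=50 d=24 * → l++
[8,19] 16+38=54 d=20 * → l++
[9,19] 21+38=59 d=15 * → l++
[10,19] 23+38=61 d=13 * → l++
[11,19] 25+38=63 d=11 * → l++
[12,19] 26+38=64 d=10 * → l++
[13,19] 28+38=66 d=8 * → l++
[14,19] 31+38=69 d=5 * → l++
[15,19] 32+38=70 d=4 * → l++
[16,19] 34+38=72 d=2 * → l++
[17,19] 35+38=73 d=1 * → l++
[18,19] 37+38=75 d=1 → r--

pair (35, 38) with sum 73 (|Δ|=1)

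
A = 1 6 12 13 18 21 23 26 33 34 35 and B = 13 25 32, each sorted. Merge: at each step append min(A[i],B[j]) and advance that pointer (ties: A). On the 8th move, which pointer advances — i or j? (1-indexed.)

i=1 j=1: A[i]=1<=B[j]=13 take 1, i++
i=2 j=1: A[i]=6<=B[j]=13 take 6, i++
i=3 j=1: A[i]=12<=B[j]=13 take 12, i++
i=4 j=1: A[i]=13<=B[j]=13 take 13, i++
i=5 j=1: A[i]=18>B[j]=13 take 13, j++
i=5 j=2: A[i]=18<=B[j]=25 take 18, i++
i=6 j=2: A[i]=21<=B[j]=25 take 21, i++
i=7 j=2: A[i]=23<=B[j]=25 take 23, i++

i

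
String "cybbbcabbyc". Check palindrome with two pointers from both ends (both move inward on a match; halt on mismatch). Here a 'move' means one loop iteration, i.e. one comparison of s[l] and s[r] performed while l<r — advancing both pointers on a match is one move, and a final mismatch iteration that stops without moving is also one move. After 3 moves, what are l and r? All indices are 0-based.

l=0 r=10: 'c'=='c', l++,r--
l=1 r=9: 'y'=='y', l++,r--
l=2 r=8: 'b'=='b', l++,r--

l=3, r=7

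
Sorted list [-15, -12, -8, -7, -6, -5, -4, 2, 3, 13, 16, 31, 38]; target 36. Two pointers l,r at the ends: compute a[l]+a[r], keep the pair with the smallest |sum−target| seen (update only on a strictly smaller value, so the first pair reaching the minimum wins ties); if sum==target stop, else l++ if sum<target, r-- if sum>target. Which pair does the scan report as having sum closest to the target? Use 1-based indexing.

pair (-4, 38) with sum 34 (|Δ|=2)

l=1 r=13: -15+38=23 d=13 *, l++
l=2 r=13: -12+38=26 d=10 *, l++
l=3 r=13: -8+38=30 d=6 *, l++
l=4 r=13: -7+38=31 d=5 *, l++
l=5 r=13: -6+38=32 d=4 *, l++
l=6 r=13: -5+38=33 d=3 *, l++
l=7 r=13: -4+38=34 d=2 *, l++
l=8 r=13: 2+38=40 d=4, r--
l=8 r=12: 2+31=33 d=3, l++
l=9 r=12: 3+31=34 d=2, l++
l=10 r=12: 13+31=44 d=8, r--
l=10 r=11: 13+16=29 d=7, l++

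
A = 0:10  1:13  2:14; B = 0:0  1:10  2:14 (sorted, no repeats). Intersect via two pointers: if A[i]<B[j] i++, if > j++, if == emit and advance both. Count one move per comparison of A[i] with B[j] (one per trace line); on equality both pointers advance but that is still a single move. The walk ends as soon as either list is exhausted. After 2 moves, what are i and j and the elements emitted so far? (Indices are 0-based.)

[i=0,j=0] 10>0 → j++
[i=0,j=1] 10==10 emit → i++,j++

i=1, j=2, emitted=[10]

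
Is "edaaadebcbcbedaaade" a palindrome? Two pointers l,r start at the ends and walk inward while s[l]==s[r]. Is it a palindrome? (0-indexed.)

palindrome

[0,18] 'e'=='e' → l++,r--
[1,17] 'd'=='d' → l++,r--
[2,16] 'a'=='a' → l++,r--
[3,15] 'a'=='a' → l++,r--
[4,14] 'a'=='a' → l++,r--
[5,13] 'd'=='d' → l++,r--
[6,12] 'e'=='e' → l++,r--
[7,11] 'b'=='b' → l++,r--
[8,10] 'c'=='c' → l++,r--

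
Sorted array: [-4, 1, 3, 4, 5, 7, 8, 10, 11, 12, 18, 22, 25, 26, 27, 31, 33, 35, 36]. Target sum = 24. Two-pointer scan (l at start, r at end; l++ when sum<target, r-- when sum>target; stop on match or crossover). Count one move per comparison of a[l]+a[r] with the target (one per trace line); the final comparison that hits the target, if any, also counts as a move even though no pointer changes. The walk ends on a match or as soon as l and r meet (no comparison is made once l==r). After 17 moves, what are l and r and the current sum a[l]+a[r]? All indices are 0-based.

[0,18] -4+36=32 >24 → r--
[0,17] -4+35=31 >24 → r--
[0,16] -4+33=29 >24 → r--
[0,15] -4+31=27 >24 → r--
[0,14] -4+27=23 <24 → l++
[1,14] 1+27=28 >24 → r--
[1,13] 1+26=27 >24 → r--
[1,12] 1+25=26 >24 → r--
[1,11] 1+22=23 <24 → l++
[2,11] 3+22=25 >24 → r--
[2,10] 3+18=21 <24 → l++
[3,10] 4+18=22 <24 → l++
[4,10] 5+18=23 <24 → l++
[5,10] 7+18=25 >24 → r--
[5,9] 7+12=19 <24 → l++
[6,9] 8+12=20 <24 → l++
[7,9] 10+12=22 <24 → l++

l=8, r=9, sum=23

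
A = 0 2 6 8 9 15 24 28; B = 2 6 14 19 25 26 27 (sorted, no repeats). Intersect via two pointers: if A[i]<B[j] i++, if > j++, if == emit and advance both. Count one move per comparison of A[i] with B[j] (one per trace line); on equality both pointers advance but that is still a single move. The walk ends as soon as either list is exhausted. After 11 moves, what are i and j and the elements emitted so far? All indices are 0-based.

i=7, j=6, emitted=[2, 6]

i=0 j=0: 0<2, i++
i=1 j=0: 2==2 emit, i++,j++
i=2 j=1: 6==6 emit, i++,j++
i=3 j=2: 8<14, i++
i=4 j=2: 9<14, i++
i=5 j=2: 15>14, j++
i=5 j=3: 15<19, i++
i=6 j=3: 24>19, j++
i=6 j=4: 24<25, i++
i=7 j=4: 28>25, j++
i=7 j=5: 28>26, j++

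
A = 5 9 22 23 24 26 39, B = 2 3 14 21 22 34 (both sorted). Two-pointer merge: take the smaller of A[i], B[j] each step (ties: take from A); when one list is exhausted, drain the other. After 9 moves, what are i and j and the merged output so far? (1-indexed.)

i=1 j=1: A[i]=5>B[j]=2 take 2, j++
i=1 j=2: A[i]=5>B[j]=3 take 3, j++
i=1 j=3: A[i]=5<=B[j]=14 take 5, i++
i=2 j=3: A[i]=9<=B[j]=14 take 9, i++
i=3 j=3: A[i]=22>B[j]=14 take 14, j++
i=3 j=4: A[i]=22>B[j]=21 take 21, j++
i=3 j=5: A[i]=22<=B[j]=22 take 22, i++
i=4 j=5: A[i]=23>B[j]=22 take 22, j++
i=4 j=6: A[i]=23<=B[j]=34 take 23, i++

i=5, j=6, merged so far=[2, 3, 5, 9, 14, 21, 22, 22, 23]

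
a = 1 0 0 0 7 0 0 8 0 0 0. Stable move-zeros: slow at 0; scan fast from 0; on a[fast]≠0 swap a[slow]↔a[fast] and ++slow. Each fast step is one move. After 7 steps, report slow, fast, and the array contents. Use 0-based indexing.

slow=2, fast=7, a=[1, 7, 0, 0, 0, 0, 0, 8, 0, 0, 0]

(s=0,f=0) a[fast]=1≠0 swap→a[0]=1 → slow++,fast++
(s=1,f=1) a[fast]=0 → fast++
(s=1,f=2) a[fast]=0 → fast++
(s=1,f=3) a[fast]=0 → fast++
(s=1,f=4) a[fast]=7≠0 swap→a[1]=7 → slow++,fast++
(s=2,f=5) a[fast]=0 → fast++
(s=2,f=6) a[fast]=0 → fast++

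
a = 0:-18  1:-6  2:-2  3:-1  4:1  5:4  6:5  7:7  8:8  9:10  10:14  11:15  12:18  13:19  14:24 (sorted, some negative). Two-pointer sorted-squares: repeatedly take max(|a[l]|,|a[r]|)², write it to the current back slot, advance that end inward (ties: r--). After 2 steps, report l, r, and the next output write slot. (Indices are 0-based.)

[0,14] |-18|<=|24| out[14]=576 → r--
[0,13] |-18|<=|19| out[13]=361 → r--

l=0, r=12, next write slot=12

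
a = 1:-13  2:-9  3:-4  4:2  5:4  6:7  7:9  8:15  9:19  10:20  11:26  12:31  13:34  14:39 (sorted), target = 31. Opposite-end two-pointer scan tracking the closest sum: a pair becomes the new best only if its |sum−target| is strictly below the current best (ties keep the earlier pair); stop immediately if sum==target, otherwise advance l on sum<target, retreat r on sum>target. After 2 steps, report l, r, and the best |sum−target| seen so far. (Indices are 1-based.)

l=3, r=14, best |Δ|=1

[1,14] -13+39=26 d=5 * → l++
[2,14] -9+39=30 d=1 * → l++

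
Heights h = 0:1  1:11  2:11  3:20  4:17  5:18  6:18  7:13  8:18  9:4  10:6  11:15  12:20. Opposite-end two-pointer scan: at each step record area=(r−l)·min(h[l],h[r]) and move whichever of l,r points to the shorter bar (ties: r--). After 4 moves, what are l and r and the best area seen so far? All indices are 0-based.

l=0 r=12: min(1,20)*12=12 best=12 *, l++
l=1 r=12: min(11,20)*11=121 best=121 *, l++
l=2 r=12: min(11,20)*10=110 best=121, l++
l=3 r=12: min(20,20)*9=180 best=180 *, r--

l=3, r=11, best area=180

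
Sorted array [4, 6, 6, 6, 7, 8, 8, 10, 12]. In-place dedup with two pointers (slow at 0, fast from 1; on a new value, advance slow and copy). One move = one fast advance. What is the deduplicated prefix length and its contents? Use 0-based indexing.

length 6; prefix = [4, 6, 7, 8, 10, 12]

slow=0 fast=1: a[fast]=6≠a[slow]=4 write a[1]=6, slow++,fast++
slow=1 fast=2: a[fast]=6=a[slow] dup, fast++
slow=1 fast=3: a[fast]=6=a[slow] dup, fast++
slow=1 fast=4: a[fast]=7≠a[slow]=6 write a[2]=7, slow++,fast++
slow=2 fast=5: a[fast]=8≠a[slow]=7 write a[3]=8, slow++,fast++
slow=3 fast=6: a[fast]=8=a[slow] dup, fast++
slow=3 fast=7: a[fast]=10≠a[slow]=8 write a[4]=10, slow++,fast++
slow=4 fast=8: a[fast]=12≠a[slow]=10 write a[5]=12, slow++,fast++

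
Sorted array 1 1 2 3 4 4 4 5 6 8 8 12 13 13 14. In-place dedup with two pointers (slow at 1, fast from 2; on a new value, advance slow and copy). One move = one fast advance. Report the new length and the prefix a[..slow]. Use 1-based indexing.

slow=1 fast=2: a[fast]=1=a[slow] dup, fast++
slow=1 fast=3: a[fast]=2≠a[slow]=1 write a[2]=2, slow++,fast++
slow=2 fast=4: a[fast]=3≠a[slow]=2 write a[3]=3, slow++,fast++
slow=3 fast=5: a[fast]=4≠a[slow]=3 write a[4]=4, slow++,fast++
slow=4 fast=6: a[fast]=4=a[slow] dup, fast++
slow=4 fast=7: a[fast]=4=a[slow] dup, fast++
slow=4 fast=8: a[fast]=5≠a[slow]=4 write a[5]=5, slow++,fast++
slow=5 fast=9: a[fast]=6≠a[slow]=5 write a[6]=6, slow++,fast++
slow=6 fast=10: a[fast]=8≠a[slow]=6 write a[7]=8, slow++,fast++
slow=7 fast=11: a[fast]=8=a[slow] dup, fast++
slow=7 fast=12: a[fast]=12≠a[slow]=8 write a[8]=12, slow++,fast++
slow=8 fast=13: a[fast]=13≠a[slow]=12 write a[9]=13, slow++,fast++
slow=9 fast=14: a[fast]=13=a[slow] dup, fast++
slow=9 fast=15: a[fast]=14≠a[slow]=13 write a[10]=14, slow++,fast++

length 10; prefix = [1, 2, 3, 4, 5, 6, 8, 12, 13, 14]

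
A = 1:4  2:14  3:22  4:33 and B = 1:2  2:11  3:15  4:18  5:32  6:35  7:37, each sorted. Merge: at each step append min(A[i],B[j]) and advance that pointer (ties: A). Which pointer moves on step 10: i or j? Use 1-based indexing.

[i=1,j=1] A[i]=4>B[j]=2 take 2 → j++
[i=1,j=2] A[i]=4<=B[j]=11 take 4 → i++
[i=2,j=2] A[i]=14>B[j]=11 take 11 → j++
[i=2,j=3] A[i]=14<=B[j]=15 take 14 → i++
[i=3,j=3] A[i]=22>B[j]=15 take 15 → j++
[i=3,j=4] A[i]=22>B[j]=18 take 18 → j++
[i=3,j=5] A[i]=22<=B[j]=32 take 22 → i++
[i=4,j=5] A[i]=33>B[j]=32 take 32 → j++
[i=4,j=6] A[i]=33<=B[j]=35 take 33 → i++
[i=5,j=6] A done, take B[j]=35 → j++

j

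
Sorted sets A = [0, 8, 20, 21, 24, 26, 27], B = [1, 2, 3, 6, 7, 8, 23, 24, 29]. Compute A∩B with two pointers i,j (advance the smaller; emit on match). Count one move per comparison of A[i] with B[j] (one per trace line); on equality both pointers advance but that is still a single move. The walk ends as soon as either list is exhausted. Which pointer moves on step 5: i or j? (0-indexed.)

j

[i=0,j=0] 0<1 → i++
[i=1,j=0] 8>1 → j++
[i=1,j=1] 8>2 → j++
[i=1,j=2] 8>3 → j++
[i=1,j=3] 8>6 → j++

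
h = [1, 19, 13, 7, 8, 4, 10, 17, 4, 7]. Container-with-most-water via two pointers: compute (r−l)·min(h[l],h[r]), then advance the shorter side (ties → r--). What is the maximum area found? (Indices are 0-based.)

max area = 102

l=0 r=9: min(1,7)*9=9 best=9 *, l++
l=1 r=9: min(19,7)*8=56 best=56 *, r--
l=1 r=8: min(19,4)*7=28 best=56, r--
l=1 r=7: min(19,17)*6=102 best=102 *, r--
l=1 r=6: min(19,10)*5=50 best=102, r--
l=1 r=5: min(19,4)*4=16 best=102, r--
l=1 r=4: min(19,8)*3=24 best=102, r--
l=1 r=3: min(19,7)*2=14 best=102, r--
l=1 r=2: min(19,13)*1=13 best=102, r--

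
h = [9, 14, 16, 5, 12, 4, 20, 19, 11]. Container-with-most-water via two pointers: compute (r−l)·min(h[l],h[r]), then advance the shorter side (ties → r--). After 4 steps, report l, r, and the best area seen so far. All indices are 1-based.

[1,9] min(9,11)*8=72 best=72 * → l++
[2,9] min(14,11)*7=77 best=77 * → r--
[2,8] min(14,19)*6=84 best=84 * → l++
[3,8] min(16,19)*5=80 best=84 → l++

l=4, r=8, best area=84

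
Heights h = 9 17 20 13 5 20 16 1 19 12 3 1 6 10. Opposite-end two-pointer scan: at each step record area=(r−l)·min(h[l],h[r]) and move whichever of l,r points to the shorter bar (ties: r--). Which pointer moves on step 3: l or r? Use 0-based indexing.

l=0 r=13: min(9,10)*13=117 best=117 *, l++
l=1 r=13: min(17,10)*12=120 best=120 *, r--
l=1 r=12: min(17,6)*11=66 best=120, r--

r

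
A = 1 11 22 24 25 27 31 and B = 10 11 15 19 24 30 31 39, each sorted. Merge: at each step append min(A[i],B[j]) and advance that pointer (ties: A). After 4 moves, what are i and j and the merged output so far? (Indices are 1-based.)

i=3, j=3, merged so far=[1, 10, 11, 11]

i=1 j=1: A[i]=1<=B[j]=10 take 1, i++
i=2 j=1: A[i]=11>B[j]=10 take 10, j++
i=2 j=2: A[i]=11<=B[j]=11 take 11, i++
i=3 j=2: A[i]=22>B[j]=11 take 11, j++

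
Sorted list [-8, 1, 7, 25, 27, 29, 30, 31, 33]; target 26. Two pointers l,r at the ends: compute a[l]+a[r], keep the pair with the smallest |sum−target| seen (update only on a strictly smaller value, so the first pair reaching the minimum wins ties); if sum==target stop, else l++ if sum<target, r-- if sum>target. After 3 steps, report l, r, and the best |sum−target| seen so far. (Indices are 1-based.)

[1,9] -8+33=25 d=1 * → l++
[2,9] 1+33=34 d=8 → r--
[2,8] 1+31=32 d=6 → r--

l=2, r=7, best |Δ|=1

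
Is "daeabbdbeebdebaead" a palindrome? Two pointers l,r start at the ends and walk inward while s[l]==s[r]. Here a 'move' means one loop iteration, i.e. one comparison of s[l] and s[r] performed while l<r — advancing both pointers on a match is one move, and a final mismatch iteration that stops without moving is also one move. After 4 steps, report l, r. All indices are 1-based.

[1,18] 'd'=='d' → l++,r--
[2,17] 'a'=='a' → l++,r--
[3,16] 'e'=='e' → l++,r--
[4,15] 'a'=='a' → l++,r--

l=5, r=14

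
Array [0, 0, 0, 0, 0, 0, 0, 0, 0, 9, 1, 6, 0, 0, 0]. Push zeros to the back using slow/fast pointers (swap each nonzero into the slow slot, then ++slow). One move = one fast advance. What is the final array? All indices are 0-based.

[9, 1, 6, 0, 0, 0, 0, 0, 0, 0, 0, 0, 0, 0, 0]

slow=0 fast=0: a[fast]=0, fast++
slow=0 fast=1: a[fast]=0, fast++
slow=0 fast=2: a[fast]=0, fast++
slow=0 fast=3: a[fast]=0, fast++
slow=0 fast=4: a[fast]=0, fast++
slow=0 fast=5: a[fast]=0, fast++
slow=0 fast=6: a[fast]=0, fast++
slow=0 fast=7: a[fast]=0, fast++
slow=0 fast=8: a[fast]=0, fast++
slow=0 fast=9: a[fast]=9≠0 swap→a[0]=9, slow++,fast++
slow=1 fast=10: a[fast]=1≠0 swap→a[1]=1, slow++,fast++
slow=2 fast=11: a[fast]=6≠0 swap→a[2]=6, slow++,fast++
slow=3 fast=12: a[fast]=0, fast++
slow=3 fast=13: a[fast]=0, fast++
slow=3 fast=14: a[fast]=0, fast++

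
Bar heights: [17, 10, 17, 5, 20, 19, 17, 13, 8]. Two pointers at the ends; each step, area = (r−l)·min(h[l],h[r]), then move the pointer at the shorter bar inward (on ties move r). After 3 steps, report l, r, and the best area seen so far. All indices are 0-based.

[0,8] min(17,8)*8=64 best=64 * → r--
[0,7] min(17,13)*7=91 best=91 * → r--
[0,6] min(17,17)*6=102 best=102 * → r--

l=0, r=5, best area=102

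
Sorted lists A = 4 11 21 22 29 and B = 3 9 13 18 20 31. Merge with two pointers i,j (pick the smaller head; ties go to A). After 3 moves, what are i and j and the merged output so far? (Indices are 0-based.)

[i=0,j=0] A[i]=4>B[j]=3 take 3 → j++
[i=0,j=1] A[i]=4<=B[j]=9 take 4 → i++
[i=1,j=1] A[i]=11>B[j]=9 take 9 → j++

i=1, j=2, merged so far=[3, 4, 9]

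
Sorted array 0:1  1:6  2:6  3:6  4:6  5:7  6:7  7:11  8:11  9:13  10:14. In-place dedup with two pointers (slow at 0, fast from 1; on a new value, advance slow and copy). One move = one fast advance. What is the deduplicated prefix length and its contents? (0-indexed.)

slow=0 fast=1: a[fast]=6≠a[slow]=1 write a[1]=6, slow++,fast++
slow=1 fast=2: a[fast]=6=a[slow] dup, fast++
slow=1 fast=3: a[fast]=6=a[slow] dup, fast++
slow=1 fast=4: a[fast]=6=a[slow] dup, fast++
slow=1 fast=5: a[fast]=7≠a[slow]=6 write a[2]=7, slow++,fast++
slow=2 fast=6: a[fast]=7=a[slow] dup, fast++
slow=2 fast=7: a[fast]=11≠a[slow]=7 write a[3]=11, slow++,fast++
slow=3 fast=8: a[fast]=11=a[slow] dup, fast++
slow=3 fast=9: a[fast]=13≠a[slow]=11 write a[4]=13, slow++,fast++
slow=4 fast=10: a[fast]=14≠a[slow]=13 write a[5]=14, slow++,fast++

length 6; prefix = [1, 6, 7, 11, 13, 14]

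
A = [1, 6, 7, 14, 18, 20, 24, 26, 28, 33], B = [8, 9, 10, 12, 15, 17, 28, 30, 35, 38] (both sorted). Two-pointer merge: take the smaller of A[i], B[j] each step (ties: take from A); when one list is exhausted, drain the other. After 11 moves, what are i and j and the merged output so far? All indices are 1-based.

[i=1,j=1] A[i]=1<=B[j]=8 take 1 → i++
[i=2,j=1] A[i]=6<=B[j]=8 take 6 → i++
[i=3,j=1] A[i]=7<=B[j]=8 take 7 → i++
[i=4,j=1] A[i]=14>B[j]=8 take 8 → j++
[i=4,j=2] A[i]=14>B[j]=9 take 9 → j++
[i=4,j=3] A[i]=14>B[j]=10 take 10 → j++
[i=4,j=4] A[i]=14>B[j]=12 take 12 → j++
[i=4,j=5] A[i]=14<=B[j]=15 take 14 → i++
[i=5,j=5] A[i]=18>B[j]=15 take 15 → j++
[i=5,j=6] A[i]=18>B[j]=17 take 17 → j++
[i=5,j=7] A[i]=18<=B[j]=28 take 18 → i++

i=6, j=7, merged so far=[1, 6, 7, 8, 9, 10, 12, 14, 15, 17, 18]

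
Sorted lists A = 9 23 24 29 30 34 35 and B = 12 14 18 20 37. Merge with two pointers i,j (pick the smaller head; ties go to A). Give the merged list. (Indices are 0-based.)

[9, 12, 14, 18, 20, 23, 24, 29, 30, 34, 35, 37]

[i=0,j=0] A[i]=9<=B[j]=12 take 9 → i++
[i=1,j=0] A[i]=23>B[j]=12 take 12 → j++
[i=1,j=1] A[i]=23>B[j]=14 take 14 → j++
[i=1,j=2] A[i]=23>B[j]=18 take 18 → j++
[i=1,j=3] A[i]=23>B[j]=20 take 20 → j++
[i=1,j=4] A[i]=23<=B[j]=37 take 23 → i++
[i=2,j=4] A[i]=24<=B[j]=37 take 24 → i++
[i=3,j=4] A[i]=29<=B[j]=37 take 29 → i++
[i=4,j=4] A[i]=30<=B[j]=37 take 30 → i++
[i=5,j=4] A[i]=34<=B[j]=37 take 34 → i++
[i=6,j=4] A[i]=35<=B[j]=37 take 35 → i++
[i=7,j=4] A done, take B[j]=37 → j++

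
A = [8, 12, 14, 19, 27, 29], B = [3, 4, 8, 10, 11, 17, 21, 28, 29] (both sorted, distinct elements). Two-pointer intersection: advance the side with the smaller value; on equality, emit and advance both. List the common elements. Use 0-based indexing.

[i=0,j=0] 8>3 → j++
[i=0,j=1] 8>4 → j++
[i=0,j=2] 8==8 emit → i++,j++
[i=1,j=3] 12>10 → j++
[i=1,j=4] 12>11 → j++
[i=1,j=5] 12<17 → i++
[i=2,j=5] 14<17 → i++
[i=3,j=5] 19>17 → j++
[i=3,j=6] 19<21 → i++
[i=4,j=6] 27>21 → j++
[i=4,j=7] 27<28 → i++
[i=5,j=7] 29>28 → j++
[i=5,j=8] 29==29 emit → i++,j++

intersection = [8, 29]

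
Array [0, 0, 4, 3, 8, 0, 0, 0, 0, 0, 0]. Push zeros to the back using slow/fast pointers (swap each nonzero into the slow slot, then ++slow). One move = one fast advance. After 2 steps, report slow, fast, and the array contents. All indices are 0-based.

slow=0, fast=2, a=[0, 0, 4, 3, 8, 0, 0, 0, 0, 0, 0]

slow=0 fast=0: a[fast]=0, fast++
slow=0 fast=1: a[fast]=0, fast++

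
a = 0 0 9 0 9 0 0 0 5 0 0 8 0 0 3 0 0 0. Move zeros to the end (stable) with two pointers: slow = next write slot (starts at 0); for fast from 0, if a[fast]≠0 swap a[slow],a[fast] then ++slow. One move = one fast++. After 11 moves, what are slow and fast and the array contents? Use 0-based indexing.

(s=0,f=0) a[fast]=0 → fast++
(s=0,f=1) a[fast]=0 → fast++
(s=0,f=2) a[fast]=9≠0 swap→a[0]=9 → slow++,fast++
(s=1,f=3) a[fast]=0 → fast++
(s=1,f=4) a[fast]=9≠0 swap→a[1]=9 → slow++,fast++
(s=2,f=5) a[fast]=0 → fast++
(s=2,f=6) a[fast]=0 → fast++
(s=2,f=7) a[fast]=0 → fast++
(s=2,f=8) a[fast]=5≠0 swap→a[2]=5 → slow++,fast++
(s=3,f=9) a[fast]=0 → fast++
(s=3,f=10) a[fast]=0 → fast++

slow=3, fast=11, a=[9, 9, 5, 0, 0, 0, 0, 0, 0, 0, 0, 8, 0, 0, 3, 0, 0, 0]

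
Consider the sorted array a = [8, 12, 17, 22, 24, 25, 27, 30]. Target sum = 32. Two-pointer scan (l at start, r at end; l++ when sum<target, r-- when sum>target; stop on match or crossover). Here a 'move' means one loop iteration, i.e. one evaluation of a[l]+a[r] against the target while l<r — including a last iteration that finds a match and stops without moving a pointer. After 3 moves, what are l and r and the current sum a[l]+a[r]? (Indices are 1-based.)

l=1 r=8: 8+30=38 >32, r--
l=1 r=7: 8+27=35 >32, r--
l=1 r=6: 8+25=33 >32, r--

l=1, r=5, sum=32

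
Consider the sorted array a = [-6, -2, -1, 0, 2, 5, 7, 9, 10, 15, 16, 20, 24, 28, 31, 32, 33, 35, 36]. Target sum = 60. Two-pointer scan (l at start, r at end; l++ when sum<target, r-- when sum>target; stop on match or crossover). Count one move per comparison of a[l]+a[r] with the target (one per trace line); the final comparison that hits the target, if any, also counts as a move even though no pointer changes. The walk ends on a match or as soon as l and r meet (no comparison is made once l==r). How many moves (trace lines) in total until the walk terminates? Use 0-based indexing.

13 moves

[0,18] -6+36=30 <60 → l++
[1,18] -2+36=34 <60 → l++
[2,18] -1+36=35 <60 → l++
[3,18] 0+36=36 <60 → l++
[4,18] 2+36=38 <60 → l++
[5,18] 5+36=41 <60 → l++
[6,18] 7+36=43 <60 → l++
[7,18] 9+36=45 <60 → l++
[8,18] 10+36=46 <60 → l++
[9,18] 15+36=51 <60 → l++
[10,18] 16+36=52 <60 → l++
[11,18] 20+36=56 <60 → l++
[12,18] 24+36=60 → found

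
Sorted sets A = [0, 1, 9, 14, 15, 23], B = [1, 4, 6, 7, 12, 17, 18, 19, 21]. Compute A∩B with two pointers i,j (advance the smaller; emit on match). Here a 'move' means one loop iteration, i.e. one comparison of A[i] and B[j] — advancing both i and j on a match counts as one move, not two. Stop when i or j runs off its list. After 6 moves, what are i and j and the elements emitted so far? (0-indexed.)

[i=0,j=0] 0<1 → i++
[i=1,j=0] 1==1 emit → i++,j++
[i=2,j=1] 9>4 → j++
[i=2,j=2] 9>6 → j++
[i=2,j=3] 9>7 → j++
[i=2,j=4] 9<12 → i++

i=3, j=4, emitted=[1]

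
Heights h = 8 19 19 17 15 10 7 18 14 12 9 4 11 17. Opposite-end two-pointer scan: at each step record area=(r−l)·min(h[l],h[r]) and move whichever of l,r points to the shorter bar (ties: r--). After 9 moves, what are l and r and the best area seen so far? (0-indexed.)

[0,13] min(8,17)*13=104 best=104 * → l++
[1,13] min(19,17)*12=204 best=204 * → r--
[1,12] min(19,11)*11=121 best=204 → r--
[1,11] min(19,4)*10=40 best=204 → r--
[1,10] min(19,9)*9=81 best=204 → r--
[1,9] min(19,12)*8=96 best=204 → r--
[1,8] min(19,14)*7=98 best=204 → r--
[1,7] min(19,18)*6=108 best=204 → r--
[1,6] min(19,7)*5=35 best=204 → r--

l=1, r=5, best area=204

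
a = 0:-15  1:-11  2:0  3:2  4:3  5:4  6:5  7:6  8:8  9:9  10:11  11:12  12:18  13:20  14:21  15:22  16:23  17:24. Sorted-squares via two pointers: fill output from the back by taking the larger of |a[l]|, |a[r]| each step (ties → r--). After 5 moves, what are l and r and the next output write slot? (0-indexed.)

[0,17] |-15|<=|24| out[17]=576 → r--
[0,16] |-15|<=|23| out[16]=529 → r--
[0,15] |-15|<=|22| out[15]=484 → r--
[0,14] |-15|<=|21| out[14]=441 → r--
[0,13] |-15|<=|20| out[13]=400 → r--

l=0, r=12, next write slot=12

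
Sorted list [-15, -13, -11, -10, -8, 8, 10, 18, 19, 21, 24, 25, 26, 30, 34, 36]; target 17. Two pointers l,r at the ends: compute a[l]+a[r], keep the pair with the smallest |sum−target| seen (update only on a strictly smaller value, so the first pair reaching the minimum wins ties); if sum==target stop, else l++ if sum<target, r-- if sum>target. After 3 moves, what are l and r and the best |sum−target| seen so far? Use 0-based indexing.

l=1, r=13, best |Δ|=2

[0,15] -15+36=21 d=4 * → r--
[0,14] -15+34=19 d=2 * → r--
[0,13] -15+30=15 d=2 → l++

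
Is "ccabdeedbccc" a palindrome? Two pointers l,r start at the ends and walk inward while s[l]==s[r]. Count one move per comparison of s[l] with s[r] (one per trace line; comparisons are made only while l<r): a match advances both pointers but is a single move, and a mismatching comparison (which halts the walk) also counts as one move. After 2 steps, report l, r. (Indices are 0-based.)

[0,11] 'c'=='c' → l++,r--
[1,10] 'c'=='c' → l++,r--

l=2, r=9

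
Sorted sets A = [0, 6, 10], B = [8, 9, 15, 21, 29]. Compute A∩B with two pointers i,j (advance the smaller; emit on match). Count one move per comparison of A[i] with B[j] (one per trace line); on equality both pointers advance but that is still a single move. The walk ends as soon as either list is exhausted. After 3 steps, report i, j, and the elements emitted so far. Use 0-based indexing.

[i=0,j=0] 0<8 → i++
[i=1,j=0] 6<8 → i++
[i=2,j=0] 10>8 → j++

i=2, j=1, emitted=[]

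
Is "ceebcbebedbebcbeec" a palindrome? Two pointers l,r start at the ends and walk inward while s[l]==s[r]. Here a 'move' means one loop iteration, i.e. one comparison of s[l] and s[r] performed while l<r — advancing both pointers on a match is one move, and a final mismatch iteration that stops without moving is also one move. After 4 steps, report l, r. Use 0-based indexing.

l=4, r=13

l=0 r=17: 'c'=='c', l++,r--
l=1 r=16: 'e'=='e', l++,r--
l=2 r=15: 'e'=='e', l++,r--
l=3 r=14: 'b'=='b', l++,r--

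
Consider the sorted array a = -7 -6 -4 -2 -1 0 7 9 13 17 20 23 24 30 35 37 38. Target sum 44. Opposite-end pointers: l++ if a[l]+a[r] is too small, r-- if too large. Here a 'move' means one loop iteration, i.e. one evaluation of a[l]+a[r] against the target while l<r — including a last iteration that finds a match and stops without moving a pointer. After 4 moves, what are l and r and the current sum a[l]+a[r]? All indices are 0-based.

l=0 r=16: -7+38=31 <44, l++
l=1 r=16: -6+38=32 <44, l++
l=2 r=16: -4+38=34 <44, l++
l=3 r=16: -2+38=36 <44, l++

l=4, r=16, sum=37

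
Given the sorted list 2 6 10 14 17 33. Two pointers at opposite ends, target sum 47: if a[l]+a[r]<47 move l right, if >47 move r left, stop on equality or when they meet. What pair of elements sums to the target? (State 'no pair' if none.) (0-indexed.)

[0,5] 2+33=35 <47 → l++
[1,5] 6+33=39 <47 → l++
[2,5] 10+33=43 <47 → l++
[3,5] 14+33=47 → found

(14, 33)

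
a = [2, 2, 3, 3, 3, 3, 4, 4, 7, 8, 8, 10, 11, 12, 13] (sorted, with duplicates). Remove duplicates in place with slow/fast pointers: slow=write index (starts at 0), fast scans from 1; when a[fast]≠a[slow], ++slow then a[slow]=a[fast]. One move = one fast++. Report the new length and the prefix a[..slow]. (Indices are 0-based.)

slow=0 fast=1: a[fast]=2=a[slow] dup, fast++
slow=0 fast=2: a[fast]=3≠a[slow]=2 write a[1]=3, slow++,fast++
slow=1 fast=3: a[fast]=3=a[slow] dup, fast++
slow=1 fast=4: a[fast]=3=a[slow] dup, fast++
slow=1 fast=5: a[fast]=3=a[slow] dup, fast++
slow=1 fast=6: a[fast]=4≠a[slow]=3 write a[2]=4, slow++,fast++
slow=2 fast=7: a[fast]=4=a[slow] dup, fast++
slow=2 fast=8: a[fast]=7≠a[slow]=4 write a[3]=7, slow++,fast++
slow=3 fast=9: a[fast]=8≠a[slow]=7 write a[4]=8, slow++,fast++
slow=4 fast=10: a[fast]=8=a[slow] dup, fast++
slow=4 fast=11: a[fast]=10≠a[slow]=8 write a[5]=10, slow++,fast++
slow=5 fast=12: a[fast]=11≠a[slow]=10 write a[6]=11, slow++,fast++
slow=6 fast=13: a[fast]=12≠a[slow]=11 write a[7]=12, slow++,fast++
slow=7 fast=14: a[fast]=13≠a[slow]=12 write a[8]=13, slow++,fast++

length 9; prefix = [2, 3, 4, 7, 8, 10, 11, 12, 13]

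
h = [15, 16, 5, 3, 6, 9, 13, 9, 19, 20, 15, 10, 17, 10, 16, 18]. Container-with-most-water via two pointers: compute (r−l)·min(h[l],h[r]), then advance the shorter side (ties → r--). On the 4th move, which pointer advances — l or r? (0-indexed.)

l

[0,15] min(15,18)*15=225 best=225 * → l++
[1,15] min(16,18)*14=224 best=225 → l++
[2,15] min(5,18)*13=65 best=225 → l++
[3,15] min(3,18)*12=36 best=225 → l++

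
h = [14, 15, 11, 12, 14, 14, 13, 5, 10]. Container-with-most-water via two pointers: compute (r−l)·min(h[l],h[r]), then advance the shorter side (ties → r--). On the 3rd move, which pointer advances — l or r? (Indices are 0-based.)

[0,8] min(14,10)*8=80 best=80 * → r--
[0,7] min(14,5)*7=35 best=80 → r--
[0,6] min(14,13)*6=78 best=80 → r--

r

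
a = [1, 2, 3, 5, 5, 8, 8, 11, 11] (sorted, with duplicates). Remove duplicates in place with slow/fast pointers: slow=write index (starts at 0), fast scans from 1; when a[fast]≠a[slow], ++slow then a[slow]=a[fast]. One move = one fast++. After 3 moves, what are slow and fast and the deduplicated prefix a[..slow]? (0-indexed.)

(s=0,f=1) a[fast]=2≠a[slow]=1 write a[1]=2 → slow++,fast++
(s=1,f=2) a[fast]=3≠a[slow]=2 write a[2]=3 → slow++,fast++
(s=2,f=3) a[fast]=5≠a[slow]=3 write a[3]=5 → slow++,fast++

slow=3, fast=4, prefix=[1, 2, 3, 5]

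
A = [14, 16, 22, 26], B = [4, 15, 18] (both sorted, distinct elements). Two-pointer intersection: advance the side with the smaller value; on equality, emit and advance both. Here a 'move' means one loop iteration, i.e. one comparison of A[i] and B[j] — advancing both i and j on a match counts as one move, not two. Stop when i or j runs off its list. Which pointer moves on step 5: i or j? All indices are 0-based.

j

i=0 j=0: 14>4, j++
i=0 j=1: 14<15, i++
i=1 j=1: 16>15, j++
i=1 j=2: 16<18, i++
i=2 j=2: 22>18, j++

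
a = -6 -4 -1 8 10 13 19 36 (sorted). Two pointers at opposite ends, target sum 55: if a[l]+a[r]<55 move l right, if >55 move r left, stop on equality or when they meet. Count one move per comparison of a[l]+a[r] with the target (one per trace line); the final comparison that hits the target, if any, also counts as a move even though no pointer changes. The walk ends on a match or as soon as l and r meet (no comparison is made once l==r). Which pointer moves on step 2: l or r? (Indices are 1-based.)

[1,8] -6+36=30 <55 → l++
[2,8] -4+36=32 <55 → l++

l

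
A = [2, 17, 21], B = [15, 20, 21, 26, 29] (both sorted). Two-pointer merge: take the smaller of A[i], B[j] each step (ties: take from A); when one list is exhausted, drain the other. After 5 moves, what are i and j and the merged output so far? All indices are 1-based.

i=1 j=1: A[i]=2<=B[j]=15 take 2, i++
i=2 j=1: A[i]=17>B[j]=15 take 15, j++
i=2 j=2: A[i]=17<=B[j]=20 take 17, i++
i=3 j=2: A[i]=21>B[j]=20 take 20, j++
i=3 j=3: A[i]=21<=B[j]=21 take 21, i++

i=4, j=3, merged so far=[2, 15, 17, 20, 21]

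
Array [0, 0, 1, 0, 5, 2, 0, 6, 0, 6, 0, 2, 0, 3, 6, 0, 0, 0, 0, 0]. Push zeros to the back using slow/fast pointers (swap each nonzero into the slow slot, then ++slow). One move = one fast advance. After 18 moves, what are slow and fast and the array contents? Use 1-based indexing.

slow=1 fast=1: a[fast]=0, fast++
slow=1 fast=2: a[fast]=0, fast++
slow=1 fast=3: a[fast]=1≠0 swap→a[1]=1, slow++,fast++
slow=2 fast=4: a[fast]=0, fast++
slow=2 fast=5: a[fast]=5≠0 swap→a[2]=5, slow++,fast++
slow=3 fast=6: a[fast]=2≠0 swap→a[3]=2, slow++,fast++
slow=4 fast=7: a[fast]=0, fast++
slow=4 fast=8: a[fast]=6≠0 swap→a[4]=6, slow++,fast++
slow=5 fast=9: a[fast]=0, fast++
slow=5 fast=10: a[fast]=6≠0 swap→a[5]=6, slow++,fast++
slow=6 fast=11: a[fast]=0, fast++
slow=6 fast=12: a[fast]=2≠0 swap→a[6]=2, slow++,fast++
slow=7 fast=13: a[fast]=0, fast++
slow=7 fast=14: a[fast]=3≠0 swap→a[7]=3, slow++,fast++
slow=8 fast=15: a[fast]=6≠0 swap→a[8]=6, slow++,fast++
slow=9 fast=16: a[fast]=0, fast++
slow=9 fast=17: a[fast]=0, fast++
slow=9 fast=18: a[fast]=0, fast++

slow=9, fast=19, a=[1, 5, 2, 6, 6, 2, 3, 6, 0, 0, 0, 0, 0, 0, 0, 0, 0, 0, 0, 0]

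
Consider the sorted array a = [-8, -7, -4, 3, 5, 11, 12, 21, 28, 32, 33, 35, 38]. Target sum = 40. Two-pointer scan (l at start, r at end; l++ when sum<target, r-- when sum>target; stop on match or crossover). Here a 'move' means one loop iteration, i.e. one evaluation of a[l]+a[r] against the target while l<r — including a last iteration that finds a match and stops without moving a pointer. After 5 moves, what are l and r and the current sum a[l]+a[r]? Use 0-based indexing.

l=4, r=11, sum=40

l=0 r=12: -8+38=30 <40, l++
l=1 r=12: -7+38=31 <40, l++
l=2 r=12: -4+38=34 <40, l++
l=3 r=12: 3+38=41 >40, r--
l=3 r=11: 3+35=38 <40, l++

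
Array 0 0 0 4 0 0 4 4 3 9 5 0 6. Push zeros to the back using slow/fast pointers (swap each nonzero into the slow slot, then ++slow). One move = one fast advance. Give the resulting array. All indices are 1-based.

[4, 4, 4, 3, 9, 5, 6, 0, 0, 0, 0, 0, 0]

slow=1 fast=1: a[fast]=0, fast++
slow=1 fast=2: a[fast]=0, fast++
slow=1 fast=3: a[fast]=0, fast++
slow=1 fast=4: a[fast]=4≠0 swap→a[1]=4, slow++,fast++
slow=2 fast=5: a[fast]=0, fast++
slow=2 fast=6: a[fast]=0, fast++
slow=2 fast=7: a[fast]=4≠0 swap→a[2]=4, slow++,fast++
slow=3 fast=8: a[fast]=4≠0 swap→a[3]=4, slow++,fast++
slow=4 fast=9: a[fast]=3≠0 swap→a[4]=3, slow++,fast++
slow=5 fast=10: a[fast]=9≠0 swap→a[5]=9, slow++,fast++
slow=6 fast=11: a[fast]=5≠0 swap→a[6]=5, slow++,fast++
slow=7 fast=12: a[fast]=0, fast++
slow=7 fast=13: a[fast]=6≠0 swap→a[7]=6, slow++,fast++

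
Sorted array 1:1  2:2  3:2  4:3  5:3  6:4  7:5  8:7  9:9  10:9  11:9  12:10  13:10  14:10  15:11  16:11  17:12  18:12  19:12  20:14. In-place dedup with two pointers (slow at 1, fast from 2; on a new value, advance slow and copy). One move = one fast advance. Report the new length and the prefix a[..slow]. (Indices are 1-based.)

slow=1 fast=2: a[fast]=2≠a[slow]=1 write a[2]=2, slow++,fast++
slow=2 fast=3: a[fast]=2=a[slow] dup, fast++
slow=2 fast=4: a[fast]=3≠a[slow]=2 write a[3]=3, slow++,fast++
slow=3 fast=5: a[fast]=3=a[slow] dup, fast++
slow=3 fast=6: a[fast]=4≠a[slow]=3 write a[4]=4, slow++,fast++
slow=4 fast=7: a[fast]=5≠a[slow]=4 write a[5]=5, slow++,fast++
slow=5 fast=8: a[fast]=7≠a[slow]=5 write a[6]=7, slow++,fast++
slow=6 fast=9: a[fast]=9≠a[slow]=7 write a[7]=9, slow++,fast++
slow=7 fast=10: a[fast]=9=a[slow] dup, fast++
slow=7 fast=11: a[fast]=9=a[slow] dup, fast++
slow=7 fast=12: a[fast]=10≠a[slow]=9 write a[8]=10, slow++,fast++
slow=8 fast=13: a[fast]=10=a[slow] dup, fast++
slow=8 fast=14: a[fast]=10=a[slow] dup, fast++
slow=8 fast=15: a[fast]=11≠a[slow]=10 write a[9]=11, slow++,fast++
slow=9 fast=16: a[fast]=11=a[slow] dup, fast++
slow=9 fast=17: a[fast]=12≠a[slow]=11 write a[10]=12, slow++,fast++
slow=10 fast=18: a[fast]=12=a[slow] dup, fast++
slow=10 fast=19: a[fast]=12=a[slow] dup, fast++
slow=10 fast=20: a[fast]=14≠a[slow]=12 write a[11]=14, slow++,fast++

length 11; prefix = [1, 2, 3, 4, 5, 7, 9, 10, 11, 12, 14]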